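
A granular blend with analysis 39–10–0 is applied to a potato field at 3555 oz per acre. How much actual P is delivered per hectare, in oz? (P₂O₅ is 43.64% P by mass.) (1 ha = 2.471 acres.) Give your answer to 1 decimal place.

383.4 oz P per hectare

P₂O₅ per acre = 3555 × 10% = 355.5 oz.
Elemental P = 355.5 × 0.4364 = 155.14 oz per acre.
Convert to per hectare: 155.14 × 2.471 = 383.351 oz.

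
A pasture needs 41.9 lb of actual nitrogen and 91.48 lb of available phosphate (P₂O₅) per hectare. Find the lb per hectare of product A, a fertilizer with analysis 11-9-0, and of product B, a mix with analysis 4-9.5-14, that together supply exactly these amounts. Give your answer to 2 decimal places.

46.91 lb product A, 918.51 lb product B

Per-hectare balance (a = product A, b = product B):
N: 0.11·a + 0.04·b = 41.9
P₂O₅: 0.09·a + 0.095·b = 91.48
Solving simultaneously: a = 46.9051, b = 918.511.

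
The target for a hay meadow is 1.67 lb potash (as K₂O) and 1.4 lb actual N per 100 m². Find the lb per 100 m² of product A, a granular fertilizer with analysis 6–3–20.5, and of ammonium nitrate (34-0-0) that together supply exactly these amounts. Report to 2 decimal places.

8.15 lb product A, 2.68 lb ammonium nitrate

Per-100 m² balance (a = product A, b = ammonium nitrate):
K₂O: 0.205·a + 0·b = 1.67
N: 0.06·a + 0.34·b = 1.4
Eliminate a: (row1) − 0.205/0.06·(row2) → -1.16167·b = -3.11333, so b = 2.68006.
Back-substitute: a = (1.67 − 0·2.68006) / 0.205 = 8.14634.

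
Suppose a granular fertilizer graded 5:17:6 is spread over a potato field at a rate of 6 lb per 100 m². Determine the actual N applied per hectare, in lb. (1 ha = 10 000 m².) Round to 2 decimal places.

nitrogen per 100 m² = 6 × 5% = 0.3 lb.
Convert to per hectare: 0.3 × 100 = 30 lb.

30.00 lb N per hectare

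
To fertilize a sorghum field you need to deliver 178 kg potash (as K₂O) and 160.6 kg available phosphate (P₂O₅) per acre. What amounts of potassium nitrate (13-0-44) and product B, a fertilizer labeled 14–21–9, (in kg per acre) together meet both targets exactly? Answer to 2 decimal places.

248.12 kg potassium nitrate, 764.76 kg product B

With a, b = kg per acre of potassium nitrate and product B:
K₂O: 0.44·a + 0.09·b = 178
P₂O₅: 0·a + 0.21·b = 160.6
Solving simultaneously: a = 248.117, b = 764.762.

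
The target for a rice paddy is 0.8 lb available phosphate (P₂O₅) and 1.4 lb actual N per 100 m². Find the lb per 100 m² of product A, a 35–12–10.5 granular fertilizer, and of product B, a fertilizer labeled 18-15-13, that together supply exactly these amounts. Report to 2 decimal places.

Let a = lb of product A, b = lb of product B (per 100 m²).
P₂O₅: 0.12·a + 0.15·b = 0.8
N: 0.35·a + 0.18·b = 1.4
Solving simultaneously: a = 2.13592, b = 3.6246.

2.14 lb product A, 3.62 lb product B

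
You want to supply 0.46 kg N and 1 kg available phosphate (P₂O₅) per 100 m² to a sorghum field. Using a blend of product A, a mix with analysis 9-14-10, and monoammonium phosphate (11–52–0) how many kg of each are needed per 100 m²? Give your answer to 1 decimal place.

4.1 kg product A, 0.8 kg monoammonium phosphate

With a, b = kg per 100 m² of product A and monoammonium phosphate:
N: 0.09·a + 0.11·b = 0.46
P₂O₅: 0.14·a + 0.52·b = 1
Solving simultaneously: a = 4.11465, b = 0.815287.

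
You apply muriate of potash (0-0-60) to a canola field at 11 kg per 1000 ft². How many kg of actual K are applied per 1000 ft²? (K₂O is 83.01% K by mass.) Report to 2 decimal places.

5.48 kg K per thousand sq ft

K₂O per 1000 ft² = 11 × 60% = 6.6 kg.
Elemental K = 6.6 × 0.8301 = 5.47866 kg per 1000 ft².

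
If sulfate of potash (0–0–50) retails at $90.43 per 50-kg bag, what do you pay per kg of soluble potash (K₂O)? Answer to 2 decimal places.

$3.62 per kg K₂O

K₂O in bag = 50 × 50% = 25 kg.
Cost per kg K₂O = $90.43 / 25 = $3.6172.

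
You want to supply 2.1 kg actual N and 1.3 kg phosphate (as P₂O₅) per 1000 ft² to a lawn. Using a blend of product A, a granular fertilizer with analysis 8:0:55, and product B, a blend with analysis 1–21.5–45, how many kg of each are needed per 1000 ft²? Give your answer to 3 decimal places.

Per-1000 ft² balance (a = product A, b = product B):
N: 0.08·a + 0.01·b = 2.1
P₂O₅: 0·a + 0.215·b = 1.3
Solving simultaneously: a = 25.4942, b = 6.04651.

25.494 kg product A, 6.047 kg product B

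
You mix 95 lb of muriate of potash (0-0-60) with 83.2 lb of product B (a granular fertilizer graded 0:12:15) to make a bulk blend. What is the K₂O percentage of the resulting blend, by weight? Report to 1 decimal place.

39.0% K₂O

Total mass = 95 + 83.2 = 178.2 lb.
K₂O mass = 60%×95 + 15%×83.2 = 69.48 lb.
% K₂O = 69.48 / 178.2 = 38.9899%.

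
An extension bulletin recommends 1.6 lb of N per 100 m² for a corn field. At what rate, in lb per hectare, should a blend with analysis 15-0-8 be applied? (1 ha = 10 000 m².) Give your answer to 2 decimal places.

1066.67 lb of product per hectare

Product per 100 m² = 1.6 / 15% = 10.6667 lb.
Convert to per hectare: 10.6667 × 100 = 1066.667 lb.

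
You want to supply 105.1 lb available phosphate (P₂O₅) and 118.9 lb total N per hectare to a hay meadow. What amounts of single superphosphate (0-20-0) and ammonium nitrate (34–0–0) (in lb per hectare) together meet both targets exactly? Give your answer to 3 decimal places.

525.500 lb single superphosphate, 349.706 lb ammonium nitrate

Per-hectare balance (a = single superphosphate, b = ammonium nitrate):
P₂O₅: 0.2·a + 0·b = 105.1
N: 0·a + 0.34·b = 118.9
Solving simultaneously: a = 525.5, b = 349.7059.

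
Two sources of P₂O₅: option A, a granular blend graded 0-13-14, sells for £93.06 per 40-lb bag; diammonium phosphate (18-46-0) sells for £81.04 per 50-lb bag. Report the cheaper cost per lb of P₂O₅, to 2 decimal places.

option A: P₂O₅ per bag = 40 × 13% = 5.2 lb; cost = 93.06 / 5.2 = £17.8962/lb P₂O₅.
diammonium phosphate: P₂O₅ per bag = 50 × 46% = 23 lb; cost = 81.04 / 23 = £3.5235/lb P₂O₅.
diammonium phosphate is cheaper.

£3.52 per lb P₂O₅ (diammonium phosphate)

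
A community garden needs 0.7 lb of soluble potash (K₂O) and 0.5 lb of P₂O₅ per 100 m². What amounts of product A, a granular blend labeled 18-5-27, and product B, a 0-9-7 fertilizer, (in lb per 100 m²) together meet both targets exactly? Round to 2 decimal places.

Let a = lb of product A, b = lb of product B (per 100 m²).
K₂O: 0.27·a + 0.07·b = 0.7
P₂O₅: 0.05·a + 0.09·b = 0.5
Eliminate b: (row1) − 0.07/0.09·(row2) → 0.231111·a = 0.311111, so a = 1.34615.
Then b = (0.5 − 0.05·1.34615) / 0.09 = 4.80769.

1.35 lb product A, 4.81 lb product B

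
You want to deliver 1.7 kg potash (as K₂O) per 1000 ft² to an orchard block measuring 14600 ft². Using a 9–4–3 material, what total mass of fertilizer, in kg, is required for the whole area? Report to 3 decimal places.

Product per 1000 ft² = 1.7 / 3% = 56.6667 kg.
Total product = 56.6667 × 14600 / 1000 = 827.3333 kg.

827.333 kg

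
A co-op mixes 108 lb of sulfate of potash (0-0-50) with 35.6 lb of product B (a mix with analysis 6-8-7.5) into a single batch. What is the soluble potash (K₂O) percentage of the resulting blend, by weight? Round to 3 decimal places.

39.464% K₂O

Total mass = 108 + 35.6 = 143.6 lb.
K₂O mass = 50%×108 + 7.5%×35.6 = 56.67 lb.
% K₂O = 56.67 / 143.6 = 39.4638%.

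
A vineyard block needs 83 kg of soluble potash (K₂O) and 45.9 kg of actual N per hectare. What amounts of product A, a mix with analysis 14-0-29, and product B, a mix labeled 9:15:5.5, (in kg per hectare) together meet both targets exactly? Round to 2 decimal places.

Let a = kg of product A, b = kg of product B (per hectare).
K₂O: 0.29·a + 0.055·b = 83
N: 0.14·a + 0.09·b = 45.9
From row1: a = (83 − 0.055·b) / 0.29.
Into row2: 0.14·(83 − 0.055·b)/0.29 + 0.09·b = 45.9 → b = 91.9022, a = 268.777.

268.78 kg product A, 91.90 kg product B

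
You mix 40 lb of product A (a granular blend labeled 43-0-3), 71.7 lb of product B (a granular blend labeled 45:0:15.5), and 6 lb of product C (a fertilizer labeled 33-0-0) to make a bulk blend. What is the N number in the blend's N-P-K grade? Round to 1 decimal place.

Total mass = 40 + 71.7 + 6 = 117.7 lb.
N mass = 43%×40 + 45%×71.7 + 33%×6 = 51.445 lb.
% N = 51.445 / 117.7 = 43.7086%.

43.7% N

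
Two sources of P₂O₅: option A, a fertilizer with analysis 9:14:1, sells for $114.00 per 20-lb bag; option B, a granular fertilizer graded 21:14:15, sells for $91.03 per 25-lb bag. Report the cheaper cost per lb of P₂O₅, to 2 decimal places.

option A: P₂O₅ per bag = 20 × 14% = 2.8 lb; cost = 114.00 / 2.8 = $40.7143/lb P₂O₅.
option B: P₂O₅ per bag = 25 × 14% = 3.5 lb; cost = 91.03 / 3.5 = $26.0086/lb P₂O₅.
option B is cheaper.

$26.01 per lb P₂O₅ (option B)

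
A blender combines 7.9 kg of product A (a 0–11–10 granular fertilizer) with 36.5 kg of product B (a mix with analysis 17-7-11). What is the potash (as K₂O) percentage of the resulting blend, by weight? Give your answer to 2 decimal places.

10.82% K₂O

Total mass = 7.9 + 36.5 = 44.4 kg.
K₂O mass = 10%×7.9 + 11%×36.5 = 4.805 kg.
% K₂O = 4.805 / 44.4 = 10.8221%.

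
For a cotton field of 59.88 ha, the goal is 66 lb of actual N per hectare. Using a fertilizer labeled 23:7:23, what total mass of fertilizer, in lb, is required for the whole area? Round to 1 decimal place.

17183.0 lb

Product per hectare = 66 / 23% = 286.957 lb.
Total product = 286.957 × 59.88 = 17182.96 lb.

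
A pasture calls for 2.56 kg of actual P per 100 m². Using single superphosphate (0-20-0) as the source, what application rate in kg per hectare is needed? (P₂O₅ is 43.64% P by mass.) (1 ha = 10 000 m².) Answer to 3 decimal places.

2933.089 kg of product per hectare

As P₂O₅: 2.56 / 0.4364 = 5.86618 kg per 100 m².
Product per 100 m² = 5.86618 / 20% = 29.3309 kg.
Convert to per hectare: 29.3309 × 100 = 2933.0889 kg.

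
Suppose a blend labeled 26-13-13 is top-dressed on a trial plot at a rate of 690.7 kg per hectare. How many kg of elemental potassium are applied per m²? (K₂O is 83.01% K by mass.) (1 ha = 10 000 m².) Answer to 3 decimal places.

0.007 kg K per sq m

K₂O per hectare = 690.7 × 13% = 89.791 kg.
Elemental K = 89.791 × 0.8301 = 74.5355 kg per hectare.
Convert to per m²: 74.5355 × 0.0001 = 0.00745355 kg.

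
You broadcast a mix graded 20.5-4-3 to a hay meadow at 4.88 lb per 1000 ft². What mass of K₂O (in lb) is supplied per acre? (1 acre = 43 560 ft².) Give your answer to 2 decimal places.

K₂O per 1000 ft² = 4.88 × 3% = 0.1464 lb.
Convert to per acre: 0.1464 × 43.56 = 6.37718 lb.

6.38 lb K₂O per acre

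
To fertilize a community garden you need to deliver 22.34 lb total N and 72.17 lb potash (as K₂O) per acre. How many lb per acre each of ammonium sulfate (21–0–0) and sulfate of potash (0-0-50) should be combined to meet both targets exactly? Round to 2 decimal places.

106.38 lb ammonium sulfate, 144.34 lb sulfate of potash

Per-acre balance (a = ammonium sulfate, b = sulfate of potash):
N: 0.21·a + 0·b = 22.34
K₂O: 0·a + 0.5·b = 72.17
Solving simultaneously: a = 106.381, b = 144.34.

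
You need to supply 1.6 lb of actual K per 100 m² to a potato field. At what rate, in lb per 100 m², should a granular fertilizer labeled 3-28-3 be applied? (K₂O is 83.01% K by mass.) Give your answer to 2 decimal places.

As K₂O: 1.6 / 0.8301 = 1.92748 lb per 100 m².
Product per 100 m² = 1.92748 / 3% = 64.2493 lb.

64.25 lb of product per hundred sq m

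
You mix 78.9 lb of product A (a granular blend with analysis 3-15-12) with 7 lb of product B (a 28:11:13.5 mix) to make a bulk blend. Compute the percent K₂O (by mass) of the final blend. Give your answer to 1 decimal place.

12.1% K₂O

Total mass = 78.9 + 7 = 85.9 lb.
K₂O mass = 12%×78.9 + 13.5%×7 = 10.413 lb.
% K₂O = 10.413 / 85.9 = 12.1222%.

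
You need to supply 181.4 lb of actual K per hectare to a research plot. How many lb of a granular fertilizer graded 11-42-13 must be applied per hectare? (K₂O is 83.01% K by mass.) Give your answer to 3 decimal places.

As K₂O: 181.4 / 0.8301 = 218.528 lb per hectare.
Product per hectare = 218.528 / 13% = 1680.9838 lb.

1680.984 lb of product per hectare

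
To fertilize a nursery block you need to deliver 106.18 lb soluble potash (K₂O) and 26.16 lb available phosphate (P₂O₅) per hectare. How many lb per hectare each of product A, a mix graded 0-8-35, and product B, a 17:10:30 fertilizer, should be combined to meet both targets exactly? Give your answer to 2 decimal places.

251.82 lb product A, 60.15 lb product B

Let a = lb of product A, b = lb of product B (per hectare).
K₂O: 0.35·a + 0.3·b = 106.18
P₂O₅: 0.08·a + 0.1·b = 26.16
Solving simultaneously: a = 251.818, b = 60.1455.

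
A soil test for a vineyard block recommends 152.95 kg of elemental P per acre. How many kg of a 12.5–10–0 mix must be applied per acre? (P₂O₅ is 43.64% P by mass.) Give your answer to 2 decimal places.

3504.81 kg of product per acre

As P₂O₅: 152.95 / 0.4364 = 350.481 kg per acre.
Product per acre = 350.481 / 10% = 3504.812 kg.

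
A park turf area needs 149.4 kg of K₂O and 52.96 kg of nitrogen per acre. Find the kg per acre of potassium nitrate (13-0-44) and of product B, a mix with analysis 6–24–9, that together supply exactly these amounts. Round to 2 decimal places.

285.55 kg potassium nitrate, 263.97 kg product B

Let a = kg of potassium nitrate, b = kg of product B (per acre).
K₂O: 0.44·a + 0.09·b = 149.4
N: 0.13·a + 0.06·b = 52.96
Solving simultaneously: a = 285.551, b = 263.973.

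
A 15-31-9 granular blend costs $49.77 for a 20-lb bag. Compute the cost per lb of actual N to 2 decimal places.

$16.59 per lb N

N in bag = 20 × 15% = 3 lb.
Cost per lb N = $49.77 / 3 = $16.5900.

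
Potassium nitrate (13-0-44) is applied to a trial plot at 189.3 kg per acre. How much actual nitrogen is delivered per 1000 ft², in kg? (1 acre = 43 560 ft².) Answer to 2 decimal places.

0.56 kg N per thousand sq ft

nitrogen per acre = 189.3 × 13% = 24.609 kg.
Convert to per 1000 ft²: 24.609 × 0.0229568 = 0.564945 kg.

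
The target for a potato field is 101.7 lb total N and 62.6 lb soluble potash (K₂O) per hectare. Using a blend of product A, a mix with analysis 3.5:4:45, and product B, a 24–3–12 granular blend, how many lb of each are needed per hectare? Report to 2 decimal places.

With a, b = lb per hectare of product A and product B:
N: 0.035·a + 0.24·b = 101.7
K₂O: 0.45·a + 0.12·b = 62.6
Eliminate b: (row1) − 0.24/0.12·(row2) → -0.865·a = -23.5, so a = 27.1676.
Then b = (62.6 − 0.45·27.1676) / 0.12 = 419.788.

27.17 lb product A, 419.79 lb product B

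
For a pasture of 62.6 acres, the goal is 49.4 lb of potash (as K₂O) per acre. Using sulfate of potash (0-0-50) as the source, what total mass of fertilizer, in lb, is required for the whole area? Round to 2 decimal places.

Product per acre = 49.4 / 50% = 98.8 lb.
Total product = 98.8 × 62.6 = 6184.88 lb.

6184.88 lb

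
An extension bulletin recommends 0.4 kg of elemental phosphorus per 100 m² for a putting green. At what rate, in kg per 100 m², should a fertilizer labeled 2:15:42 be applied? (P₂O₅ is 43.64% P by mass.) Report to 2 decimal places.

As P₂O₅: 0.4 / 0.4364 = 0.91659 kg per 100 m².
Product per 100 m² = 0.91659 / 15% = 6.1106 kg.

6.11 kg of product per hundred sq m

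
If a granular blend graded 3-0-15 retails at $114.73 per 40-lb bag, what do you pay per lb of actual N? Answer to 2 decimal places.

$95.61 per lb N

N in bag = 40 × 3% = 1.2 lb.
Cost per lb N = $114.73 / 1.2 = $95.6083.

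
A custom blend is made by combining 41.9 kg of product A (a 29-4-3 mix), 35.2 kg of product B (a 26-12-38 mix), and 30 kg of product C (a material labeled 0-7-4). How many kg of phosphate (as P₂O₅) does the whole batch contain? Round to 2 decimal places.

P₂O₅ mass = 4%×41.9 + 12%×35.2 + 7%×30 = 8 kg.

8.00 kg P₂O₅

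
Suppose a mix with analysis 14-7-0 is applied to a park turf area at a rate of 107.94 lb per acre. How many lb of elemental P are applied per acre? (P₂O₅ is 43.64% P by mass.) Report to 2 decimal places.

3.30 lb P per acre

P₂O₅ per acre = 107.94 × 7% = 7.5558 lb.
Elemental P = 7.5558 × 0.4364 = 3.29735 lb per acre.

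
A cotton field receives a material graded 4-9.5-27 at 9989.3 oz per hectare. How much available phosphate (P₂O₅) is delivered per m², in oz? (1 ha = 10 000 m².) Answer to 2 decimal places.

P₂O₅ per hectare = 9989.3 × 9.5% = 948.983 oz.
Convert to per m²: 948.983 × 0.0001 = 0.0948983 oz.

0.09 oz P₂O₅ per sq m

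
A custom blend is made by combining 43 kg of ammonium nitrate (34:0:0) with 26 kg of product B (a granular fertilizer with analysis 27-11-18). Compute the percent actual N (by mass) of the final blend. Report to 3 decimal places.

Total mass = 43 + 26 = 69 kg.
N mass = 34%×43 + 27%×26 = 21.64 kg.
% N = 21.64 / 69 = 31.3623%.

31.362% N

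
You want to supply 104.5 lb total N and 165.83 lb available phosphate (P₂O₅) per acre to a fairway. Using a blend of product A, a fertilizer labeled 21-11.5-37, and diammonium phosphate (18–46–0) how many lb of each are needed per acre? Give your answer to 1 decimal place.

240.1 lb product A, 300.5 lb diammonium phosphate

With a, b = lb per acre of product A and diammonium phosphate:
N: 0.21·a + 0.18·b = 104.5
P₂O₅: 0.115·a + 0.46·b = 165.83
From row1: a = (104.5 − 0.18·b) / 0.21.
Into row2: 0.115·(104.5 − 0.18·b)/0.21 + 0.46·b = 165.83 → b = 300.485, a = 240.061.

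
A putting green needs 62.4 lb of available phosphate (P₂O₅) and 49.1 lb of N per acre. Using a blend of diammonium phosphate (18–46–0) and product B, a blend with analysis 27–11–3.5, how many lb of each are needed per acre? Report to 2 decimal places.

109.65 lb diammonium phosphate, 108.75 lb product B

Per-acre balance (a = diammonium phosphate, b = product B):
P₂O₅: 0.46·a + 0.11·b = 62.4
N: 0.18·a + 0.27·b = 49.1
Solving simultaneously: a = 109.646, b = 108.7548.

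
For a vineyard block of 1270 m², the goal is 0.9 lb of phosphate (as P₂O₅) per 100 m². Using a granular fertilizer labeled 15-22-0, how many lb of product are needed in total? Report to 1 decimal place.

52.0 lb

Product per 100 m² = 0.9 / 22% = 4.09091 lb.
Total product = 4.09091 × 1270 / 100 = 51.9545 lb.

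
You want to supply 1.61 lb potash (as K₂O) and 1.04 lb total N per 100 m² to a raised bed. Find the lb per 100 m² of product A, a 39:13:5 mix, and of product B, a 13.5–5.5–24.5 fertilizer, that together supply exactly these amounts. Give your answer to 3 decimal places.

Per-100 m² balance (a = product A, b = product B):
K₂O: 0.05·a + 0.245·b = 1.61
N: 0.39·a + 0.135·b = 1.04
From row1: a = (1.61 − 0.245·b) / 0.05.
Into row2: 0.39·(1.61 − 0.245·b)/0.05 + 0.135·b = 1.04 → b = 6.48536, a = 0.421734.

0.422 lb product A, 6.485 lb product B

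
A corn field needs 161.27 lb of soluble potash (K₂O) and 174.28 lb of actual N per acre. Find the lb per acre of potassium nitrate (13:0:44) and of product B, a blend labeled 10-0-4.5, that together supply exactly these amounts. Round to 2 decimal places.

217.15 lb potassium nitrate, 1460.50 lb product B

With a, b = lb per acre of potassium nitrate and product B:
K₂O: 0.44·a + 0.045·b = 161.27
N: 0.13·a + 0.1·b = 174.28
From row1: a = (161.27 − 0.045·b) / 0.44.
Into row2: 0.13·(161.27 − 0.045·b)/0.44 + 0.1·b = 174.28 → b = 1460.501, a = 217.153.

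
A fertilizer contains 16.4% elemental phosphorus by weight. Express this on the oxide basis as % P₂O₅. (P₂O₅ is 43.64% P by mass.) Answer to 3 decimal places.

%P₂O₅ = 16.4 / 0.4364 = 37.5802%.

37.580% P₂O₅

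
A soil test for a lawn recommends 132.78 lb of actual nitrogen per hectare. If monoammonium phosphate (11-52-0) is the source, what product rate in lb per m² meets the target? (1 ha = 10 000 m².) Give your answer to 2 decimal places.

0.12 lb of product per sq m

Product per hectare = 132.78 / 11% = 1207.09 lb.
Convert to per m²: 1207.09 × 0.0001 = 0.120709 lb.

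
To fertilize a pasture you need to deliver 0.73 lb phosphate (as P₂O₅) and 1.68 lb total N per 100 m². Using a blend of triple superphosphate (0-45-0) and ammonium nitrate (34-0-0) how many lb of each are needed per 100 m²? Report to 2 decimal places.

1.62 lb triple superphosphate, 4.94 lb ammonium nitrate

Per-100 m² balance (a = triple superphosphate, b = ammonium nitrate):
P₂O₅: 0.45·a + 0·b = 0.73
N: 0·a + 0.34·b = 1.68
Solving simultaneously: a = 1.62222, b = 4.94118.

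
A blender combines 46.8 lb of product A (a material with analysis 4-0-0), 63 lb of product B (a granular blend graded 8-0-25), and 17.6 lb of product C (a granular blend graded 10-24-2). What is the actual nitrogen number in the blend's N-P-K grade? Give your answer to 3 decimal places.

6.807% N

Total mass = 46.8 + 63 + 17.6 = 127.4 lb.
N mass = 4%×46.8 + 8%×63 + 10%×17.6 = 8.672 lb.
% N = 8.672 / 127.4 = 6.80691%.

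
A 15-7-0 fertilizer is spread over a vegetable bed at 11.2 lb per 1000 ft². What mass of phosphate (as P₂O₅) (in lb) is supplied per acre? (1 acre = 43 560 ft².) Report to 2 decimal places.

P₂O₅ per 1000 ft² = 11.2 × 7% = 0.784 lb.
Convert to per acre: 0.784 × 43.56 = 34.151 lb.

34.15 lb P₂O₅ per acre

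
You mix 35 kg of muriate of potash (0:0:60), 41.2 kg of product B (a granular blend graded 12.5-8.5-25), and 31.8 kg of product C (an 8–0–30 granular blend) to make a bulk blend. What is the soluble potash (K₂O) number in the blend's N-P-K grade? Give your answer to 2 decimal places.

Total mass = 35 + 41.2 + 31.8 = 108 kg.
K₂O mass = 60%×35 + 25%×41.2 + 30%×31.8 = 40.84 kg.
% K₂O = 40.84 / 108 = 37.8148%.

37.81% K₂O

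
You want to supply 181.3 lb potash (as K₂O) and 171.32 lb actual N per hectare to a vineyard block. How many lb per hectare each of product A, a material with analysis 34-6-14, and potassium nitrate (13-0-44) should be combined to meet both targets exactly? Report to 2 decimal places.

With a, b = lb per hectare of product A and potassium nitrate:
K₂O: 0.14·a + 0.44·b = 181.3
N: 0.34·a + 0.13·b = 171.32
Solving simultaneously: a = 394.306, b = 286.584.

394.31 lb product A, 286.58 lb potassium nitrate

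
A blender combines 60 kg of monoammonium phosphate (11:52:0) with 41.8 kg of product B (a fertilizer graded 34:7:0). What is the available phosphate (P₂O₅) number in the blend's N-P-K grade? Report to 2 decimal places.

33.52% P₂O₅

Total mass = 60 + 41.8 = 101.8 kg.
P₂O₅ mass = 52%×60 + 7%×41.8 = 34.126 kg.
% P₂O₅ = 34.126 / 101.8 = 33.5226%.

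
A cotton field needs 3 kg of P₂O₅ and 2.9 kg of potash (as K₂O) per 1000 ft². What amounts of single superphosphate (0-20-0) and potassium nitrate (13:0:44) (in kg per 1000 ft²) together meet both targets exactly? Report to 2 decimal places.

With a, b = kg per 1000 ft² of single superphosphate and potassium nitrate:
P₂O₅: 0.2·a + 0·b = 3
K₂O: 0·a + 0.44·b = 2.9
Solving simultaneously: a = 15, b = 6.59091.

15.00 kg single superphosphate, 6.59 kg potassium nitrate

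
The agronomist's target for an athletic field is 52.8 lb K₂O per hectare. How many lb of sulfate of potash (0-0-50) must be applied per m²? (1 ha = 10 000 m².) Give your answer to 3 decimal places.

Product per hectare = 52.8 / 50% = 105.6 lb.
Convert to per m²: 105.6 × 0.0001 = 0.01056 lb.

0.011 lb of product per sq m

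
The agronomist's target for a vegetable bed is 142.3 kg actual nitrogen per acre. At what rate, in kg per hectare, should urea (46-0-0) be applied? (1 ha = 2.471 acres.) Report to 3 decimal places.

764.398 kg of product per hectare

Product per acre = 142.3 / 46% = 309.348 kg.
Convert to per hectare: 309.348 × 2.471 = 764.39848 kg.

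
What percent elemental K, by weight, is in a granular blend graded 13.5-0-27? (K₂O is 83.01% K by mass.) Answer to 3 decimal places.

%K = 27 × 0.8301 = 22.4127%.

22.413% K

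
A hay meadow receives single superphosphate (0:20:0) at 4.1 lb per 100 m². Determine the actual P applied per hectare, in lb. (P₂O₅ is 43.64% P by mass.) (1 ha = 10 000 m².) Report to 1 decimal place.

35.8 lb P per hectare

P₂O₅ per 100 m² = 4.1 × 20% = 0.82 lb.
Elemental P = 0.82 × 0.4364 = 0.357848 lb per 100 m².
Convert to per hectare: 0.357848 × 100 = 35.7848 lb.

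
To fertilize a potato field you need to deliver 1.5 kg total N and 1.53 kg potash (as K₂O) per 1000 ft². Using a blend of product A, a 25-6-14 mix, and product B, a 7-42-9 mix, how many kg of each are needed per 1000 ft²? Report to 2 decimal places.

Per-1000 ft² balance (a = product A, b = product B):
N: 0.25·a + 0.07·b = 1.5
K₂O: 0.14·a + 0.09·b = 1.53
Eliminate a: (row1) − 0.25/0.14·(row2) → -0.0907143·b = -1.23214, so b = 13.5827.
Back-substitute: a = (1.5 − 0.07·13.5827) / 0.25 = 2.19685.

2.20 kg product A, 13.58 kg product B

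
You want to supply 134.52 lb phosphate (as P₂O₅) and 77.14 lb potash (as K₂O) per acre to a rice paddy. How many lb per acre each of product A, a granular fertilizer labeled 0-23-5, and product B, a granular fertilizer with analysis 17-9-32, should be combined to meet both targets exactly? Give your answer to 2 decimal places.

522.49 lb product A, 159.42 lb product B

Per-acre balance (a = product A, b = product B):
P₂O₅: 0.23·a + 0.09·b = 134.52
K₂O: 0.05·a + 0.32·b = 77.14
Solving simultaneously: a = 522.486, b = 159.424.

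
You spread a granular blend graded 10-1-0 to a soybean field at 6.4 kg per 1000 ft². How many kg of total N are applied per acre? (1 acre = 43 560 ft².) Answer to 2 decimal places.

nitrogen per 1000 ft² = 6.4 × 10% = 0.64 kg.
Convert to per acre: 0.64 × 43.56 = 27.8784 kg.

27.88 kg N per acre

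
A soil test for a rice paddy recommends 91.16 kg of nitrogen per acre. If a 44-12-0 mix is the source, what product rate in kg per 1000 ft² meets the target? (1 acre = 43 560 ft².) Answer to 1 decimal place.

4.8 kg of product per thousand sq ft

Product per acre = 91.16 / 44% = 207.182 kg.
Convert to per 1000 ft²: 207.182 × 0.0229568 = 4.75624 kg.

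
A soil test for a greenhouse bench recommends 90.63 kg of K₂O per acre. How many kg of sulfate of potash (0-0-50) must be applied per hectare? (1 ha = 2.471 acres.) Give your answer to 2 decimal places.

Product per acre = 90.63 / 50% = 181.26 kg.
Convert to per hectare: 181.26 × 2.471 = 447.893 kg.

447.89 kg of product per hectare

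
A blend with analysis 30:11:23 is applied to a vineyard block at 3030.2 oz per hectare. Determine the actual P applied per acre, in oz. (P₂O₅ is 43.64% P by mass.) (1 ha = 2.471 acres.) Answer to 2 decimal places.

58.87 oz P per acre

P₂O₅ per hectare = 3030.2 × 11% = 333.322 oz.
Elemental P = 333.322 × 0.4364 = 145.462 oz per hectare.
Convert to per acre: 145.462 × 0.404694 = 58.8676 oz.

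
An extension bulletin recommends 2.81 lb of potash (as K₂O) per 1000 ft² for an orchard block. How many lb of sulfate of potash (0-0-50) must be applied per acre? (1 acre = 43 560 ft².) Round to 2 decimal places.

Product per 1000 ft² = 2.81 / 50% = 5.62 lb.
Convert to per acre: 5.62 × 43.56 = 244.807 lb.

244.81 lb of product per acre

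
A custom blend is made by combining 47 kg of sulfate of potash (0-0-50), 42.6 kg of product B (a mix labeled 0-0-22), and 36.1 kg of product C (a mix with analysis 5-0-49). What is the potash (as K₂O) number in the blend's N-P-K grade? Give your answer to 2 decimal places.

40.22% K₂O

Total mass = 47 + 42.6 + 36.1 = 125.7 kg.
K₂O mass = 50%×47 + 22%×42.6 + 49%×36.1 = 50.561 kg.
% K₂O = 50.561 / 125.7 = 40.2235%.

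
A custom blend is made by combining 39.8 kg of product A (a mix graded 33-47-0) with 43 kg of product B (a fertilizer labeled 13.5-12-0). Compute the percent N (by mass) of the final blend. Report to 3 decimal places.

22.873% N

Total mass = 39.8 + 43 = 82.8 kg.
N mass = 33%×39.8 + 13.5%×43 = 18.939 kg.
% N = 18.939 / 82.8 = 22.8732%.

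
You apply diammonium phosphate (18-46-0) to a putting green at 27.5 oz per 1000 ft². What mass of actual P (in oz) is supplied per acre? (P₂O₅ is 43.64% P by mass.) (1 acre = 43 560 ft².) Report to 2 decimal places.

P₂O₅ per 1000 ft² = 27.5 × 46% = 12.65 oz.
Elemental P = 12.65 × 0.4364 = 5.52046 oz per 1000 ft².
Convert to per acre: 5.52046 × 43.56 = 240.471 oz.

240.47 oz P per acre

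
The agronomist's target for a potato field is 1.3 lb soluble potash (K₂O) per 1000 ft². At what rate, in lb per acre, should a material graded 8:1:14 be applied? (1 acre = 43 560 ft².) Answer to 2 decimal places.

Product per 1000 ft² = 1.3 / 14% = 9.28571 lb.
Convert to per acre: 9.28571 × 43.56 = 404.486 lb.

404.49 lb of product per acre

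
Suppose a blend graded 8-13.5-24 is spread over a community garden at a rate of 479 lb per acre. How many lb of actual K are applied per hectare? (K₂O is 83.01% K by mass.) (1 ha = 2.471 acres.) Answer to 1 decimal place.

235.8 lb K per hectare

K₂O per acre = 479 × 24% = 114.96 lb.
Elemental K = 114.96 × 0.8301 = 95.4283 lb per acre.
Convert to per hectare: 95.4283 × 2.471 = 235.803 lb.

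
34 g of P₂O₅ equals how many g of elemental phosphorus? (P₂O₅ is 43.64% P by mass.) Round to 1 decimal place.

P = 34 × 0.4364 = 14.8376 g.

14.8 g P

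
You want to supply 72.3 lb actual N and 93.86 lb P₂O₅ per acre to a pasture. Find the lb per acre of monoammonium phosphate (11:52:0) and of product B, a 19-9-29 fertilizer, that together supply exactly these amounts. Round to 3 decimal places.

127.406 lb monoammonium phosphate, 306.765 lb product B

With a, b = lb per acre of monoammonium phosphate and product B:
N: 0.11·a + 0.19·b = 72.3
P₂O₅: 0.52·a + 0.09·b = 93.86
Solving simultaneously: a = 127.4061, b = 306.7649.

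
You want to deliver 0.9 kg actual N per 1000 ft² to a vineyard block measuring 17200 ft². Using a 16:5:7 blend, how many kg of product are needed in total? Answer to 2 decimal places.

Product per 1000 ft² = 0.9 / 16% = 5.625 kg.
Total product = 5.625 × 17200 / 1000 = 96.75 kg.

96.75 kg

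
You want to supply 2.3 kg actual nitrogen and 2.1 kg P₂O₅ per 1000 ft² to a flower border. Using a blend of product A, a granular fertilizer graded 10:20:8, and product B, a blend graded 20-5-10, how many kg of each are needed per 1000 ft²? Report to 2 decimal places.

8.71 kg product A, 7.14 kg product B

With a, b = kg per 1000 ft² of product A and product B:
N: 0.1·a + 0.2·b = 2.3
P₂O₅: 0.2·a + 0.05·b = 2.1
From row1: a = (2.3 − 0.2·b) / 0.1.
Into row2: 0.2·(2.3 − 0.2·b)/0.1 + 0.05·b = 2.1 → b = 7.14286, a = 8.71429.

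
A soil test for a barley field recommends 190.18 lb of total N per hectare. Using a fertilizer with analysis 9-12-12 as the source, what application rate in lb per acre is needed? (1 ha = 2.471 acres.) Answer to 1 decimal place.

855.2 lb of product per acre

Product per hectare = 190.18 / 9% = 2113.11 lb.
Convert to per acre: 2113.11 × 0.404694 = 855.164 lb.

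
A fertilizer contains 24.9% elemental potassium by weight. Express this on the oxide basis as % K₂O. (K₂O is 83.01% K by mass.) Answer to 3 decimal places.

29.996% K₂O

%K₂O = 24.9 / 0.8301 = 29.9964%.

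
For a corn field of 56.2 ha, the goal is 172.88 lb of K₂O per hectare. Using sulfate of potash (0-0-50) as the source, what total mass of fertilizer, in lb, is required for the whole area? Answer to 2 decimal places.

19431.71 lb

Product per hectare = 172.88 / 50% = 345.76 lb.
Total product = 345.76 × 56.2 = 19431.712 lb.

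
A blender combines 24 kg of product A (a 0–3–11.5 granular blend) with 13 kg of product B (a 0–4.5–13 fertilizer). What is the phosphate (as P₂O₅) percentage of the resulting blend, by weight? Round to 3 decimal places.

3.527% P₂O₅

Total mass = 24 + 13 = 37 kg.
P₂O₅ mass = 3%×24 + 4.5%×13 = 1.305 kg.
% P₂O₅ = 1.305 / 37 = 3.52703%.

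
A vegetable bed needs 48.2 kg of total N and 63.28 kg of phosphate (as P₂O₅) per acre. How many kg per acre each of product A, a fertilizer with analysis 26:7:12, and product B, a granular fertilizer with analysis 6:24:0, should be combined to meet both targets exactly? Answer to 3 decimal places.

133.526 kg product A, 224.722 kg product B

Let a = kg of product A, b = kg of product B (per acre).
N: 0.26·a + 0.06·b = 48.2
P₂O₅: 0.07·a + 0.24·b = 63.28
Solving simultaneously: a = 133.5258, b = 224.7216.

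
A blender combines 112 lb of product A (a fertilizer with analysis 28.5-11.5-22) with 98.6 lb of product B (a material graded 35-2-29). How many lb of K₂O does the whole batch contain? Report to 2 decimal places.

K₂O mass = 22%×112 + 29%×98.6 = 53.234 lb.

53.23 lb K₂O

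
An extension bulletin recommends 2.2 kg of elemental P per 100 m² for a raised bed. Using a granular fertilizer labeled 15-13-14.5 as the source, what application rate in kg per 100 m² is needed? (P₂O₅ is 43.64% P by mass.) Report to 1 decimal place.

As P₂O₅: 2.2 / 0.4364 = 5.04125 kg per 100 m².
Product per 100 m² = 5.04125 / 13% = 38.7788 kg.

38.8 kg of product per hundred sq m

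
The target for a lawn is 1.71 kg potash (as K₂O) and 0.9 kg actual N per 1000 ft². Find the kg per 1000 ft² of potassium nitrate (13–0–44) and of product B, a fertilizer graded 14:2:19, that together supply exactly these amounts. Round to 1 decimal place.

1.9 kg potassium nitrate, 4.7 kg product B

Let a = kg of potassium nitrate, b = kg of product B (per 1000 ft²).
K₂O: 0.44·a + 0.19·b = 1.71
N: 0.13·a + 0.14·b = 0.9
Eliminate a: (row1) − 0.44/0.13·(row2) → -0.283846·b = -1.33615, so b = 4.70732.
Back-substitute: a = (1.71 − 0.19·4.70732) / 0.44 = 1.85366.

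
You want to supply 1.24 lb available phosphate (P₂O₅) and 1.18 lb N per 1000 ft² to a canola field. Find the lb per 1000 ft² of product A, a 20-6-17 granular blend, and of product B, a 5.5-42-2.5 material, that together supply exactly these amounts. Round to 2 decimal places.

5.30 lb product A, 2.20 lb product B

Per-1000 ft² balance (a = product A, b = product B):
P₂O₅: 0.06·a + 0.42·b = 1.24
N: 0.2·a + 0.055·b = 1.18
Eliminate b: (row1) − 0.42/0.055·(row2) → -1.46727·a = -7.77091, so a = 5.29616.
Then b = (1.18 − 0.2·5.29616) / 0.055 = 2.19579.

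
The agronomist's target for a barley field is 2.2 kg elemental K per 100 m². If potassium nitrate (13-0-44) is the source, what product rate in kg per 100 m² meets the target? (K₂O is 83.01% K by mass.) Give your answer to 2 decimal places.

As K₂O: 2.2 / 0.8301 = 2.65028 kg per 100 m².
Product per 100 m² = 2.65028 / 44% = 6.02337 kg.

6.02 kg of product per hundred sq m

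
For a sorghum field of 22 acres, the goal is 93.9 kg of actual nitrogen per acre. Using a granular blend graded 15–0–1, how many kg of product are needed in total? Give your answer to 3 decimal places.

Product per acre = 93.9 / 15% = 626 kg.
Total product = 626 × 22 = 13772 kg.

13772.000 kg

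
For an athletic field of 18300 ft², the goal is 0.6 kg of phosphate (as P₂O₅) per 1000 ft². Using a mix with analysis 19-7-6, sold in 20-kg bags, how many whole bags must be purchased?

Product per 1000 ft² = 0.6 / 7% = 8.57143 kg.
Total product = 8.57143 × 18300 / 1000 = 156.857 kg.
Bags = ⌈156.857 / 20⌉ = 8.

8 bags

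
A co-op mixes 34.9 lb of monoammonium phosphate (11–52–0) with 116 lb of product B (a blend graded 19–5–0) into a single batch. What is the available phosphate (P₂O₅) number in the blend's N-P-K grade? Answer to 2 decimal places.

15.87% P₂O₅

Total mass = 34.9 + 116 = 150.9 lb.
P₂O₅ mass = 52%×34.9 + 5%×116 = 23.948 lb.
% P₂O₅ = 23.948 / 150.9 = 15.8701%.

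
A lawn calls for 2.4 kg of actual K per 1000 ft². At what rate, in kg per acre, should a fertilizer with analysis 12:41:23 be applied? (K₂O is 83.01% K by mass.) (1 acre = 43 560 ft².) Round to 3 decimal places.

As K₂O: 2.4 / 0.8301 = 2.89122 kg per 1000 ft².
Product per 1000 ft² = 2.89122 / 23% = 12.5705 kg.
Convert to per acre: 12.5705 × 43.56 = 547.5715 kg.

547.572 kg of product per acre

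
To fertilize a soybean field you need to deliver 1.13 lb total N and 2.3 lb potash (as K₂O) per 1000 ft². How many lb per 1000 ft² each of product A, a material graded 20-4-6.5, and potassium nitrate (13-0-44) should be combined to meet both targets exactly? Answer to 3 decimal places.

2.492 lb product A, 4.859 lb potassium nitrate

With a, b = lb per 1000 ft² of product A and potassium nitrate:
N: 0.2·a + 0.13·b = 1.13
K₂O: 0.065·a + 0.44·b = 2.3
Eliminate a: (row1) − 0.2/0.065·(row2) → -1.22385·b = -5.94692, so b = 4.85921.
Back-substitute: a = (1.13 − 0.13·4.85921) / 0.2 = 2.49151.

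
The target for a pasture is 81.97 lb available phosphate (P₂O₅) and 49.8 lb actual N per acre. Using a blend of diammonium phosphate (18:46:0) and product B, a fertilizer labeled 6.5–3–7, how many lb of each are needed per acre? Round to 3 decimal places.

Per-acre balance (a = diammonium phosphate, b = product B):
P₂O₅: 0.46·a + 0.03·b = 81.97
N: 0.18·a + 0.065·b = 49.8
From row1: a = (81.97 − 0.03·b) / 0.46.
Into row2: 0.18·(81.97 − 0.03·b)/0.46 + 0.065·b = 49.8 → b = 332.7918, a = 156.4918.

156.492 lb diammonium phosphate, 332.792 lb product B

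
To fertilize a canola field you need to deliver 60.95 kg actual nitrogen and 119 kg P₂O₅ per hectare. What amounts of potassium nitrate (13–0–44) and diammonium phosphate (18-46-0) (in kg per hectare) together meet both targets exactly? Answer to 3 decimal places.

110.652 kg potassium nitrate, 258.696 kg diammonium phosphate

With a, b = kg per hectare of potassium nitrate and diammonium phosphate:
N: 0.13·a + 0.18·b = 60.95
P₂O₅: 0·a + 0.46·b = 119
Solving simultaneously: a = 110.6522, b = 258.6957.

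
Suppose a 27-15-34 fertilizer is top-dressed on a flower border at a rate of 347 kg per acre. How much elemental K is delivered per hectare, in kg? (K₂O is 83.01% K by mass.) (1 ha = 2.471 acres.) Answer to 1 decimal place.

242.0 kg K per hectare

K₂O per acre = 347 × 34% = 117.98 kg.
Elemental K = 117.98 × 0.8301 = 97.9352 kg per acre.
Convert to per hectare: 97.9352 × 2.471 = 241.998 kg.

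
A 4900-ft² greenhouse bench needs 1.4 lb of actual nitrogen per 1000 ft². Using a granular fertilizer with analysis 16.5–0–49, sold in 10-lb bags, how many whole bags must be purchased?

Product per 1000 ft² = 1.4 / 16.5% = 8.48485 lb.
Total product = 8.48485 × 4900 / 1000 = 41.5758 lb.
Bags = ⌈41.5758 / 10⌉ = 5.

5 bags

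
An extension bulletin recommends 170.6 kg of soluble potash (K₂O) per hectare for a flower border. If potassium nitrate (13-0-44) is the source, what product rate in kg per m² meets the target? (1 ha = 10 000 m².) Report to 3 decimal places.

0.039 kg of product per sq m

Product per hectare = 170.6 / 44% = 387.727 kg.
Convert to per m²: 387.727 × 0.0001 = 0.0387727 kg.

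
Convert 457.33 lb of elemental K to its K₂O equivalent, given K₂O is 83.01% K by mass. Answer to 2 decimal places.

550.93 lb K₂O

K₂O = 457.33 / 0.8301 = 550.934 lb.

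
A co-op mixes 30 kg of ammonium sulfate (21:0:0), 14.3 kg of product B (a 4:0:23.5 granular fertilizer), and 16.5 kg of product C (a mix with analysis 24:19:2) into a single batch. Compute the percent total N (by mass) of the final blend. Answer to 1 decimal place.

17.8% N

Total mass = 30 + 14.3 + 16.5 = 60.8 kg.
N mass = 21%×30 + 4%×14.3 + 24%×16.5 = 10.832 kg.
% N = 10.832 / 60.8 = 17.8158%.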